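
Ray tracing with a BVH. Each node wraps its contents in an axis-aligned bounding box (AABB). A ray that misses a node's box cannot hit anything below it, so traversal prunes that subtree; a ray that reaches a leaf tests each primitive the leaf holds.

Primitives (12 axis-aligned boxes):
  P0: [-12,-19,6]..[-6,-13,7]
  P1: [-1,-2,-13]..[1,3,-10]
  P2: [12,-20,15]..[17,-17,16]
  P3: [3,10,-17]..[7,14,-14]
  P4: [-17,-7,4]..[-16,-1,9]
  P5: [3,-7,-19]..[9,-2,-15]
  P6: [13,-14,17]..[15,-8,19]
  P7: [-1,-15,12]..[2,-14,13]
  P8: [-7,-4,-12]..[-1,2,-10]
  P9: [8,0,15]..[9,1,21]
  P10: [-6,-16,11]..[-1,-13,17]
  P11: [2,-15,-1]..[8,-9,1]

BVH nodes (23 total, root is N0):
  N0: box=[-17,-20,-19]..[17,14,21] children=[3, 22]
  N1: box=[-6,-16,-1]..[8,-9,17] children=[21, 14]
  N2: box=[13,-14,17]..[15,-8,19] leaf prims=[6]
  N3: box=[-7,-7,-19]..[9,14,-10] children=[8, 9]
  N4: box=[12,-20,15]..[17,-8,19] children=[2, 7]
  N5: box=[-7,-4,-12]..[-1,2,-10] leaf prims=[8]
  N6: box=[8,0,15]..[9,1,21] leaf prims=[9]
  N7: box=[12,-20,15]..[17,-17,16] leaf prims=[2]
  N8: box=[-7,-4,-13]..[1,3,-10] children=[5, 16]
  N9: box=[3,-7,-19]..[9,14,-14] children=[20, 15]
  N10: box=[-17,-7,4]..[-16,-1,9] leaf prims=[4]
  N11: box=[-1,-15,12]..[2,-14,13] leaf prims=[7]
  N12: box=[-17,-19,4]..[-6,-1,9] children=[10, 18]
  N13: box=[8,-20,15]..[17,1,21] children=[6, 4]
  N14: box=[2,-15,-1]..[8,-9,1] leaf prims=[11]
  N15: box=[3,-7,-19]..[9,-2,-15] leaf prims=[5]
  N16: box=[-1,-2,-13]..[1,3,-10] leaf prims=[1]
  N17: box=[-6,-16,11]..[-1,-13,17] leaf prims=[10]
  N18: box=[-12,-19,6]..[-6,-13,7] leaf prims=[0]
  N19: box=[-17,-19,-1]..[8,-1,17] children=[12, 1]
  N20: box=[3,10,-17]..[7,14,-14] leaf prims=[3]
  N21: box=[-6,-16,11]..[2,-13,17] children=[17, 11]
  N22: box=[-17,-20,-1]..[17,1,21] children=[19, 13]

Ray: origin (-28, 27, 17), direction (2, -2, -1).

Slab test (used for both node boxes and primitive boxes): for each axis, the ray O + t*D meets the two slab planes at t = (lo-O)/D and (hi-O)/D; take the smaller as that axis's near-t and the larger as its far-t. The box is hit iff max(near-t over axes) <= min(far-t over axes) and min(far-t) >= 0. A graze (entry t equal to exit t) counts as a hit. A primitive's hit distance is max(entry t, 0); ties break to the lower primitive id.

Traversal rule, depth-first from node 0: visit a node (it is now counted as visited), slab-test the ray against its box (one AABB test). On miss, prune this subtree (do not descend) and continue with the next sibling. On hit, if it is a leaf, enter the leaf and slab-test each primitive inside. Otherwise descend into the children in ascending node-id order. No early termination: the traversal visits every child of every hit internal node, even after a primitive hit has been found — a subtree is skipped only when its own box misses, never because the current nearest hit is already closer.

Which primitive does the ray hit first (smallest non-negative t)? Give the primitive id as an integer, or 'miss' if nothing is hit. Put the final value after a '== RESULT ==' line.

Traverse from the root:
N0 x:[11/2,45/2] y:[13/2,47/2] z:[-4,36] -> hit [13/2,45/2], descend [3, 22]
  N3 x:[21/2,37/2] y:[13/2,17] z:[27,36] -> miss, prune
  N22 x:[11/2,45/2] y:[13,47/2] z:[-4,18] -> hit [13,18], descend [13, 19]
    N13 x:[18,45/2] y:[13,47/2] z:[-4,2] -> miss, prune
    N19 x:[11/2,18] y:[14,23] z:[0,18] -> hit [14,18], descend [1, 12]
      N1 x:[11,18] y:[18,43/2] z:[0,18] -> hit [18,18], descend [14, 21]
        N14 x:[15,18] y:[18,21] z:[16,18] -> hit [18,18] leaf, test {P11@t=18}
        N21 x:[11,15] y:[20,43/2] z:[0,6] -> miss, prune
      N12 x:[11/2,11] y:[14,23] z:[8,13] -> miss, prune

Summary -> nodes [0, 3, 22, 13, 19, 1, 14, 21, 12]; box-tests=9; leaf-entries=1; first=P11

== RESULT ==
11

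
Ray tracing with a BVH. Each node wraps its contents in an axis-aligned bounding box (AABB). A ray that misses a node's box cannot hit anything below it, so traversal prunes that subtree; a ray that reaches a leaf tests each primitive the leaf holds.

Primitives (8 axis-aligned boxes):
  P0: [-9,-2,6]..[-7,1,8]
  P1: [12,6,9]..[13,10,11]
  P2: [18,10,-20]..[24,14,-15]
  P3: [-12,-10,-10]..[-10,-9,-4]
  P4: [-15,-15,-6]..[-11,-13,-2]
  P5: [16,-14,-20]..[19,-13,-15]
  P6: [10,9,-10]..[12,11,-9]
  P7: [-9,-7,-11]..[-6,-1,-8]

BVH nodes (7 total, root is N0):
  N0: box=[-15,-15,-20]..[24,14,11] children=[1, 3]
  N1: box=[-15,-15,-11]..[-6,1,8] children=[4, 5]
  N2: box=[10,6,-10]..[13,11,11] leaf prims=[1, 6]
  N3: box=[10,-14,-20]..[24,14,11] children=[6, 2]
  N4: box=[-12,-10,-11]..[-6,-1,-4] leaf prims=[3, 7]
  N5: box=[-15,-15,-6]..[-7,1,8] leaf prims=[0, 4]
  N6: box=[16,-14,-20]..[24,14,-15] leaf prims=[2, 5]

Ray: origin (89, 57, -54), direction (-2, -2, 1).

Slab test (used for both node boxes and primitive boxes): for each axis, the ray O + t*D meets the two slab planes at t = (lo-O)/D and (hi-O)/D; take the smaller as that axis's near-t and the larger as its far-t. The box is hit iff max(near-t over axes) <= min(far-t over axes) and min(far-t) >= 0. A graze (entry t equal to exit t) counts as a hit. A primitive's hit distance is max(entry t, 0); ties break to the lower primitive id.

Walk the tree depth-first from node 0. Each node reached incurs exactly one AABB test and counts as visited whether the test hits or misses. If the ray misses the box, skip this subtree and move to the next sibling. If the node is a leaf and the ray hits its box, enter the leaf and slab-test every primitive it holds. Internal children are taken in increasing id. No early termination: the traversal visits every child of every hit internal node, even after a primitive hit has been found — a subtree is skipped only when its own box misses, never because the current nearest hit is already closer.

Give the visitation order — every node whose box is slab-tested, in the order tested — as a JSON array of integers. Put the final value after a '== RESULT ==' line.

Trace the traversal:
N0 x:[65/2,52] y:[43/2,36] z:[34,65] -> hit [34,36], descend [1, 3]
  N1 x:[95/2,52] y:[28,36] z:[43,62] -> miss, prune
  N3 x:[65/2,79/2] y:[43/2,71/2] z:[34,65] -> hit [34,71/2], descend [2, 6]
    N2 x:[38,79/2] y:[23,51/2] z:[44,65] -> miss, prune
    N6 x:[65/2,73/2] y:[43/2,71/2] z:[34,39] -> hit [34,71/2] leaf, test {P2(miss), P5@t=35}

order=[0, 1, 3, 2, 6]  |boxes|=5  |leaves|=1  hit=P5

== RESULT ==
[0, 1, 3, 2, 6]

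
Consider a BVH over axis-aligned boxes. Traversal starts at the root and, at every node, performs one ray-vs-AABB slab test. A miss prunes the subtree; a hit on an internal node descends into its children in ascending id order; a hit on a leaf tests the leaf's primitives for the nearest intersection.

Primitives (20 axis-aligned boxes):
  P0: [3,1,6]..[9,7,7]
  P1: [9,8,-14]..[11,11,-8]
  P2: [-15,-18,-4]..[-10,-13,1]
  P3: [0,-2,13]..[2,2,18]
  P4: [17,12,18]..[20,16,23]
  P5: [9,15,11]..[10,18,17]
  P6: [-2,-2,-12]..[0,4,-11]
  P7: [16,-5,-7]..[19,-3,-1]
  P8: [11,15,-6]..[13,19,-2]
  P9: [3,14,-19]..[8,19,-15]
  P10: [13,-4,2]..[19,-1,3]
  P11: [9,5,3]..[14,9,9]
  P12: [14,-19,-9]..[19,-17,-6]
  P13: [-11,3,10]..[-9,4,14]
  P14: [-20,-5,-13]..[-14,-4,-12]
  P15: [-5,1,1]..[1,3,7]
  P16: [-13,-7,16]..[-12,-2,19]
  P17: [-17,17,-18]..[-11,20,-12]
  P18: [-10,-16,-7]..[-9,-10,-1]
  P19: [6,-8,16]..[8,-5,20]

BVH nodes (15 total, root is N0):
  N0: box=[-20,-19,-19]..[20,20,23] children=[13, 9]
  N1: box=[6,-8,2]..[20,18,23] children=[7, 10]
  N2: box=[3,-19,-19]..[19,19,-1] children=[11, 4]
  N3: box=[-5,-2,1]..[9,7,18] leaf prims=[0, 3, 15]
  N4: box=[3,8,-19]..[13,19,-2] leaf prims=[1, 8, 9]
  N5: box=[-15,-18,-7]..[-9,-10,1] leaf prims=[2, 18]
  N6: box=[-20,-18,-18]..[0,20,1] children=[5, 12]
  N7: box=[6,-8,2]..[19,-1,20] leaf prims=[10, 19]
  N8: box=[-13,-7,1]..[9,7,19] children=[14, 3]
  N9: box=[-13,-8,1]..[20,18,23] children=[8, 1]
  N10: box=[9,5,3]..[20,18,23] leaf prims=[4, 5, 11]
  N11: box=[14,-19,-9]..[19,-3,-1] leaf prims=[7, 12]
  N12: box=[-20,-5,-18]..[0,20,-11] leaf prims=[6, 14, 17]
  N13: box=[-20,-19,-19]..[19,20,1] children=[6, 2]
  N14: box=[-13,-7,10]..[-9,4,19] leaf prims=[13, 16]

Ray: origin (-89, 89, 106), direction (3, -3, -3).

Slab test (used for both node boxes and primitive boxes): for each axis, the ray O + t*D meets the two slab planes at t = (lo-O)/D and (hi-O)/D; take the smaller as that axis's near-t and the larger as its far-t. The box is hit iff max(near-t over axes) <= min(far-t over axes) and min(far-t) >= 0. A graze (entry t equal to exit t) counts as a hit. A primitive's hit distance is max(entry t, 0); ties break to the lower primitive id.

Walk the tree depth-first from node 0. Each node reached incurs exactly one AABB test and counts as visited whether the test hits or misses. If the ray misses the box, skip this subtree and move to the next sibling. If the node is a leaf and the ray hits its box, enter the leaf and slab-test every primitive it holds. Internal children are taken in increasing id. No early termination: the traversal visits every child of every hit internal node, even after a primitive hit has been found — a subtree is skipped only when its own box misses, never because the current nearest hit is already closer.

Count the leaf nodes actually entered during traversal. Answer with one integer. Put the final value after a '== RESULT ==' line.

Walk:
N0 x:[23,109/3] y:[23,36] z:[83/3,125/3] -> hit [83/3,36], descend [9, 13]
  N9 x:[76/3,109/3] y:[71/3,97/3] z:[83/3,35] -> hit [83/3,97/3], descend [1, 8]
    N1 x:[95/3,109/3] y:[71/3,97/3] z:[83/3,104/3] -> hit [95/3,97/3], descend [7, 10]
      N7 x:[95/3,36] y:[30,97/3] z:[86/3,104/3] -> hit [95/3,97/3] leaf, test {P10(miss), P19(miss)}
      N10 x:[98/3,109/3] y:[71/3,28] z:[83/3,103/3] -> miss, prune
    N8 x:[76/3,98/3] y:[82/3,32] z:[29,35] -> hit [29,32], descend [3, 14]
      N3 x:[28,98/3] y:[82/3,91/3] z:[88/3,35] -> hit [88/3,91/3] leaf, test {P0(miss), P3@t=89/3, P15(miss)}
      N14 x:[76/3,80/3] y:[85/3,32] z:[29,32] -> miss, prune
  N13 x:[23,36] y:[23,36] z:[35,125/3] -> hit [35,36], descend [2, 6]
    N2 x:[92/3,36] y:[70/3,36] z:[107/3,125/3] -> hit [107/3,36], descend [4, 11]
      N4 x:[92/3,34] y:[70/3,27] z:[36,125/3] -> miss, prune
      N11 x:[103/3,36] y:[92/3,36] z:[107/3,115/3] -> hit [107/3,36] leaf, test {P7(miss), P12(miss)}
    N6 x:[23,89/3] y:[23,107/3] z:[35,124/3] -> miss, prune

order=[0, 9, 1, 7, 10, 8, 3, 14, 13, 2, 4, 11, 6]  |boxes|=13  |leaves|=3  hit=P3

== RESULT ==
3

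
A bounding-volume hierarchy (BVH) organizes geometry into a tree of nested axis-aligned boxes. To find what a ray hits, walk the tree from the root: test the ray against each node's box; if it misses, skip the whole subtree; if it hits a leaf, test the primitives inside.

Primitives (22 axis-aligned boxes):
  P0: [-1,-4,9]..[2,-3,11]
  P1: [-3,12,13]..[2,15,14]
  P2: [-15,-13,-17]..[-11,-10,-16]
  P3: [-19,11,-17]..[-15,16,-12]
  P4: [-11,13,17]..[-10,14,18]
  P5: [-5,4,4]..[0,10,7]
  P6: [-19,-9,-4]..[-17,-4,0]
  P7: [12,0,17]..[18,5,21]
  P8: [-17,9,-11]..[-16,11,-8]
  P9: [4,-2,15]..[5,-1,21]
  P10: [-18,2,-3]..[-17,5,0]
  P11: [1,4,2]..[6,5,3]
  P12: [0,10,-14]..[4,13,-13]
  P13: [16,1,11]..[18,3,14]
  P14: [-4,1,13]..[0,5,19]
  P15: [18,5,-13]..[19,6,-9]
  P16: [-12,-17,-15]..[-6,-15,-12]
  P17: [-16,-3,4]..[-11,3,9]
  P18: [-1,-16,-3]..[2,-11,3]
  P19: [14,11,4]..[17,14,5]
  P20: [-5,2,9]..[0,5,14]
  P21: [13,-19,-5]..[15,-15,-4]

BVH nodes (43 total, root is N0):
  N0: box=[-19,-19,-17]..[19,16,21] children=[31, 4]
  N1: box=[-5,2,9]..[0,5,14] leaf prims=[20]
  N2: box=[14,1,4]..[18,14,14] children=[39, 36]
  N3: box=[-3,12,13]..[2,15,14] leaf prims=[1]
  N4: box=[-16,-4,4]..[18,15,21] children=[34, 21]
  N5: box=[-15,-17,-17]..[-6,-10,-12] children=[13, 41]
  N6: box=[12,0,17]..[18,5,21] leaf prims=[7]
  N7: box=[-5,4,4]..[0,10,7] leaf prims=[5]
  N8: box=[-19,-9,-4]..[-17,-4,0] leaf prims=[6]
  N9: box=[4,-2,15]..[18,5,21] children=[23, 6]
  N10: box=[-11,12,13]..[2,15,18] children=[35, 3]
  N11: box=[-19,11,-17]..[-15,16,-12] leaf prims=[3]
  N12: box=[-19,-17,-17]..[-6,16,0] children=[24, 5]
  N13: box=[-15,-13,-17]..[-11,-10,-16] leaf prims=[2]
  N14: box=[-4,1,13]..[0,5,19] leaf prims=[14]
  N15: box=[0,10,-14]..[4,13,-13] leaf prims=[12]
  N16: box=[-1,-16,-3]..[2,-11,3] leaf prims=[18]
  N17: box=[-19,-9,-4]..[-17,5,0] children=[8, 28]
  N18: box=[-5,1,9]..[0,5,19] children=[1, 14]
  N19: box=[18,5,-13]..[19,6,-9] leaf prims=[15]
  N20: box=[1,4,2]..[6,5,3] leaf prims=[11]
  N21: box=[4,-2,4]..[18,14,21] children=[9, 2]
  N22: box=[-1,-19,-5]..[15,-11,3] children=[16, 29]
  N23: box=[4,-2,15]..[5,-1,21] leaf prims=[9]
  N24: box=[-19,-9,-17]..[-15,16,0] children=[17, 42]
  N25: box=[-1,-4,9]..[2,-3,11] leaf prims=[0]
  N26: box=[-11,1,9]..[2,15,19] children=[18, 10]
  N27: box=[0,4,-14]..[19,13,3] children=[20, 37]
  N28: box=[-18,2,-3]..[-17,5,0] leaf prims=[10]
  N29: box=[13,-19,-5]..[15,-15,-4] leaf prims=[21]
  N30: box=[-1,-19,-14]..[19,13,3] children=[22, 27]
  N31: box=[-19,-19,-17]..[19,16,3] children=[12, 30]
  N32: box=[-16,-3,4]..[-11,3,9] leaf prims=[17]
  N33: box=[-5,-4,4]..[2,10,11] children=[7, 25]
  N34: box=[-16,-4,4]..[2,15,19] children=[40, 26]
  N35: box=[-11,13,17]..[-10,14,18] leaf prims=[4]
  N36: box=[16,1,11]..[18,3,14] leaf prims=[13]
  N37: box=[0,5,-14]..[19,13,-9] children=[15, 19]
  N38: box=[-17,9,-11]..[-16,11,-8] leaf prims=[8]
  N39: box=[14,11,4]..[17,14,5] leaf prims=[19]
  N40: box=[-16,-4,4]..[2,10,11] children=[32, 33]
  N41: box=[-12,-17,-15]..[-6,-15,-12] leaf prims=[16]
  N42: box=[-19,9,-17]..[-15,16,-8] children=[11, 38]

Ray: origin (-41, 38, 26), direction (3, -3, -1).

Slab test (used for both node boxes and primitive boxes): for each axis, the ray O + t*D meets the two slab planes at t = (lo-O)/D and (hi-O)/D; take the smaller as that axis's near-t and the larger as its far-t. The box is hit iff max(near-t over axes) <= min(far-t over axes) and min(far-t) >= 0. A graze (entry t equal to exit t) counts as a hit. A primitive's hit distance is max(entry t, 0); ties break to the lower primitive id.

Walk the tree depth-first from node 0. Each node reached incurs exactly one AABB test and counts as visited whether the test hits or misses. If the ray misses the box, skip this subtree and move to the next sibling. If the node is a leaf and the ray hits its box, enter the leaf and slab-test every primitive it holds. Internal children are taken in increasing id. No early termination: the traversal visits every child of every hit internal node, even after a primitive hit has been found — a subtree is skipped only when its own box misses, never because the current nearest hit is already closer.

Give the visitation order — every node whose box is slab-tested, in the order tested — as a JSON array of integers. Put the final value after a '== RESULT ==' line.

Walk:
N0 x:[22/3,20] y:[22/3,19] z:[5,43] -> hit [22/3,19], descend [4, 31]
  N4 x:[25/3,59/3] y:[23/3,14] z:[5,22] -> hit [25/3,14], descend [21, 34]
    N21 x:[15,59/3] y:[8,40/3] z:[5,22] -> miss, prune
    N34 x:[25/3,43/3] y:[23/3,14] z:[7,22] -> hit [25/3,14], descend [26, 40]
      N26 x:[10,43/3] y:[23/3,37/3] z:[7,17] -> hit [10,37/3], descend [10, 18]
        N10 x:[10,43/3] y:[23/3,26/3] z:[8,13] -> miss, prune
        N18 x:[12,41/3] y:[11,37/3] z:[7,17] -> hit [12,37/3], descend [1, 14]
          N1 x:[12,41/3] y:[11,12] z:[12,17] -> hit [12,12] leaf, test {P20@t=12}
          N14 x:[37/3,41/3] y:[11,37/3] z:[7,13] -> hit [37/3,37/3] leaf, test {P14@t=37/3}
      N40 x:[25/3,43/3] y:[28/3,14] z:[15,22] -> miss, prune
  N31 x:[22/3,20] y:[22/3,19] z:[23,43] -> miss, prune

order=[0, 4, 21, 34, 26, 10, 18, 1, 14, 40, 31]  |boxes|=11  |leaves|=2  hit=P20

== RESULT ==
[0, 4, 21, 34, 26, 10, 18, 1, 14, 40, 31]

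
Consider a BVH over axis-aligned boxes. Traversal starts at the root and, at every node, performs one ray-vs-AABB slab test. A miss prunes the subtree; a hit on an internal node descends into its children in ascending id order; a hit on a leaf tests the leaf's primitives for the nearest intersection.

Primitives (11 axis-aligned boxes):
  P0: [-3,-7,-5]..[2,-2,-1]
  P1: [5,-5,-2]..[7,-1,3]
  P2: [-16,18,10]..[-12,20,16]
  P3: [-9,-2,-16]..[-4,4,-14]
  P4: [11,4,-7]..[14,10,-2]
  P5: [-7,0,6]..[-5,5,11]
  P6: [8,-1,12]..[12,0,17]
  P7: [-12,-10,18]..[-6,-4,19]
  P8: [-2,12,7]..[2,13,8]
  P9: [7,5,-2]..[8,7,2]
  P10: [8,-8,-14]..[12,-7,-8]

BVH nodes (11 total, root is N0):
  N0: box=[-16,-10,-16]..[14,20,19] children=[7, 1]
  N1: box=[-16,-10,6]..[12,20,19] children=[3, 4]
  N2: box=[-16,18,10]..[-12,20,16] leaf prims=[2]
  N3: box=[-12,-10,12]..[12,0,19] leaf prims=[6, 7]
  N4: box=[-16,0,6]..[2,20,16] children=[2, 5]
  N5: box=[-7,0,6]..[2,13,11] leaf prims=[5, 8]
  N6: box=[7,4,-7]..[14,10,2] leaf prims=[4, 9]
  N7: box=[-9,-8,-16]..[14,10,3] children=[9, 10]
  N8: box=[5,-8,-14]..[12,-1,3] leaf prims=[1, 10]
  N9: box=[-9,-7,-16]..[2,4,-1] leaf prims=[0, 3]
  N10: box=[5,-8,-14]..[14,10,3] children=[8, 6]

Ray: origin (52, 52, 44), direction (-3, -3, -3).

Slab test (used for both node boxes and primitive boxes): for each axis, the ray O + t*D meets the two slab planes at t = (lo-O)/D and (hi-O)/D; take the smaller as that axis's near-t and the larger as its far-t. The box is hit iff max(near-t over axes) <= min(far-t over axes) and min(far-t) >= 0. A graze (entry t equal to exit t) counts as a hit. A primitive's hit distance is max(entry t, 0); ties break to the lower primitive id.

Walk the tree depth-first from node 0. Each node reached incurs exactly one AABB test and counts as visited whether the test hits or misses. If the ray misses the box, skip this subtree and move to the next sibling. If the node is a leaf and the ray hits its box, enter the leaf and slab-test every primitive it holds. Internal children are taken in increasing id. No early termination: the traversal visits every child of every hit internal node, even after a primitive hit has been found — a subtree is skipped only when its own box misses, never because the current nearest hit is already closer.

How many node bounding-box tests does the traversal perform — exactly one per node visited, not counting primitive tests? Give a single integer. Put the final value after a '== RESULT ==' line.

Traverse from the root:
N0 x:[38/3,68/3] y:[32/3,62/3] z:[25/3,20] -> hit [38/3,20], descend [1, 7]
  N1 x:[40/3,68/3] y:[32/3,62/3] z:[25/3,38/3] -> miss, prune
  N7 x:[38/3,61/3] y:[14,20] z:[41/3,20] -> hit [14,20], descend [9, 10]
    N9 x:[50/3,61/3] y:[16,59/3] z:[15,20] -> hit [50/3,59/3] leaf, test {P0(miss), P3(miss)}
    N10 x:[38/3,47/3] y:[14,20] z:[41/3,58/3] -> hit [14,47/3], descend [6, 8]
      N6 x:[38/3,15] y:[14,16] z:[14,17] -> hit [14,15] leaf, test {P4(miss), P9@t=15}
      N8 x:[40/3,47/3] y:[53/3,20] z:[41/3,58/3] -> miss, prune

Summary -> nodes [0, 1, 7, 9, 10, 6, 8]; box-tests=7; leaf-entries=2; first=P9

== RESULT ==
7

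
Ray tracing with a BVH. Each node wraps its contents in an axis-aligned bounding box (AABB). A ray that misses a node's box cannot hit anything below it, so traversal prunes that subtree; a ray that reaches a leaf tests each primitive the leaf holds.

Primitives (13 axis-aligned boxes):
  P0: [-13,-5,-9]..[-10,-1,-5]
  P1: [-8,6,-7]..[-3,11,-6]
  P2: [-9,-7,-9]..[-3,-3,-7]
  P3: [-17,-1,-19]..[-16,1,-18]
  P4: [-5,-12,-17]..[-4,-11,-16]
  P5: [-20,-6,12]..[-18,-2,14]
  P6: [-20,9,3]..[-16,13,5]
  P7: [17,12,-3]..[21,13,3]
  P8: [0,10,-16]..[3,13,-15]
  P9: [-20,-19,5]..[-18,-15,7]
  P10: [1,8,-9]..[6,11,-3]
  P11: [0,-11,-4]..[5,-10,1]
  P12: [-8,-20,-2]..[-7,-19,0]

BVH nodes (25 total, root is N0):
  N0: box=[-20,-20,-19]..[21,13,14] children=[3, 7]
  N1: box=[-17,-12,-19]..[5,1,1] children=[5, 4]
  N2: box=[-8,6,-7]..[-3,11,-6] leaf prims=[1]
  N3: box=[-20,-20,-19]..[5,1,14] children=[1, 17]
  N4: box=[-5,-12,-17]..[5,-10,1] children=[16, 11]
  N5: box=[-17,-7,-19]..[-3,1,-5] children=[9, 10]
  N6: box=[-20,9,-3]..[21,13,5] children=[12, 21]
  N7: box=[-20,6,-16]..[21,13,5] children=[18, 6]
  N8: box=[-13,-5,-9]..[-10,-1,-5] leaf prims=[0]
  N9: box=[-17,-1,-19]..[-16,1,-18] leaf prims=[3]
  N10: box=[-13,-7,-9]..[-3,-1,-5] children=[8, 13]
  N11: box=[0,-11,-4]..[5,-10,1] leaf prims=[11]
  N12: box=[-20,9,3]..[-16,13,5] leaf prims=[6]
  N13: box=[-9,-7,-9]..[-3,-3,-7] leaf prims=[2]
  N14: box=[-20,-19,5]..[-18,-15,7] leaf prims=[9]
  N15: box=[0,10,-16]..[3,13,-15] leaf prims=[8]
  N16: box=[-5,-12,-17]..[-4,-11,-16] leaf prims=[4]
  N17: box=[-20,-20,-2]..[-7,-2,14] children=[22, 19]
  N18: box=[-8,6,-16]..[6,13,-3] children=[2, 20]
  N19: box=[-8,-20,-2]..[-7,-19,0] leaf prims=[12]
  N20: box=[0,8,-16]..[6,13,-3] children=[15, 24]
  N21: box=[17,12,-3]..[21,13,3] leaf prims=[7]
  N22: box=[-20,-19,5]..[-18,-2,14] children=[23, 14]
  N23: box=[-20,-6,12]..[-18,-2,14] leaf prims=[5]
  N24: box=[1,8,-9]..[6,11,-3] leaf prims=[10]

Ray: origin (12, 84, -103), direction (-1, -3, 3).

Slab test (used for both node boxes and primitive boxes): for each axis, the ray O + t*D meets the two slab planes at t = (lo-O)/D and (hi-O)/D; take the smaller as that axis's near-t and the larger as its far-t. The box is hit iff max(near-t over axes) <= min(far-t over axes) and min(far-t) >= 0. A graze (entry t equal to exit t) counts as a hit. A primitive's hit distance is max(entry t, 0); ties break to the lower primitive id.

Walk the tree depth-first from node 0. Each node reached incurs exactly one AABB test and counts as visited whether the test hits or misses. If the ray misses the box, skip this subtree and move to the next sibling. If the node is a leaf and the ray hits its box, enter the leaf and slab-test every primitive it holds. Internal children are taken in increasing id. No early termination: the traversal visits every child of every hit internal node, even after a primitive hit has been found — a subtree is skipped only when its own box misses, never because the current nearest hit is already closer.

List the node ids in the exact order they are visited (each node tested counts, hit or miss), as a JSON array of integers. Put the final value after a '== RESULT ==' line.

Traverse from the root:
N0 x:[-9,32] y:[71/3,104/3] z:[28,39] -> hit [28,32], descend [3, 7]
  N3 x:[7,32] y:[83/3,104/3] z:[28,39] -> hit [28,32], descend [1, 17]
    N1 x:[7,29] y:[83/3,32] z:[28,104/3] -> hit [28,29], descend [4, 5]
      N4 x:[7,17] y:[94/3,32] z:[86/3,104/3] -> miss, prune
      N5 x:[15,29] y:[83/3,91/3] z:[28,98/3] -> hit [28,29], descend [9, 10]
        N9 x:[28,29] y:[83/3,85/3] z:[28,85/3] -> hit [28,85/3] leaf, test {P3@t=28}
        N10 x:[15,25] y:[85/3,91/3] z:[94/3,98/3] -> miss, prune
    N17 x:[19,32] y:[86/3,104/3] z:[101/3,39] -> miss, prune
  N7 x:[-9,32] y:[71/3,26] z:[29,36] -> miss, prune

order=[0, 3, 1, 4, 5, 9, 10, 17, 7]  |boxes|=9  |leaves|=1  hit=P3

== RESULT ==
[0, 3, 1, 4, 5, 9, 10, 17, 7]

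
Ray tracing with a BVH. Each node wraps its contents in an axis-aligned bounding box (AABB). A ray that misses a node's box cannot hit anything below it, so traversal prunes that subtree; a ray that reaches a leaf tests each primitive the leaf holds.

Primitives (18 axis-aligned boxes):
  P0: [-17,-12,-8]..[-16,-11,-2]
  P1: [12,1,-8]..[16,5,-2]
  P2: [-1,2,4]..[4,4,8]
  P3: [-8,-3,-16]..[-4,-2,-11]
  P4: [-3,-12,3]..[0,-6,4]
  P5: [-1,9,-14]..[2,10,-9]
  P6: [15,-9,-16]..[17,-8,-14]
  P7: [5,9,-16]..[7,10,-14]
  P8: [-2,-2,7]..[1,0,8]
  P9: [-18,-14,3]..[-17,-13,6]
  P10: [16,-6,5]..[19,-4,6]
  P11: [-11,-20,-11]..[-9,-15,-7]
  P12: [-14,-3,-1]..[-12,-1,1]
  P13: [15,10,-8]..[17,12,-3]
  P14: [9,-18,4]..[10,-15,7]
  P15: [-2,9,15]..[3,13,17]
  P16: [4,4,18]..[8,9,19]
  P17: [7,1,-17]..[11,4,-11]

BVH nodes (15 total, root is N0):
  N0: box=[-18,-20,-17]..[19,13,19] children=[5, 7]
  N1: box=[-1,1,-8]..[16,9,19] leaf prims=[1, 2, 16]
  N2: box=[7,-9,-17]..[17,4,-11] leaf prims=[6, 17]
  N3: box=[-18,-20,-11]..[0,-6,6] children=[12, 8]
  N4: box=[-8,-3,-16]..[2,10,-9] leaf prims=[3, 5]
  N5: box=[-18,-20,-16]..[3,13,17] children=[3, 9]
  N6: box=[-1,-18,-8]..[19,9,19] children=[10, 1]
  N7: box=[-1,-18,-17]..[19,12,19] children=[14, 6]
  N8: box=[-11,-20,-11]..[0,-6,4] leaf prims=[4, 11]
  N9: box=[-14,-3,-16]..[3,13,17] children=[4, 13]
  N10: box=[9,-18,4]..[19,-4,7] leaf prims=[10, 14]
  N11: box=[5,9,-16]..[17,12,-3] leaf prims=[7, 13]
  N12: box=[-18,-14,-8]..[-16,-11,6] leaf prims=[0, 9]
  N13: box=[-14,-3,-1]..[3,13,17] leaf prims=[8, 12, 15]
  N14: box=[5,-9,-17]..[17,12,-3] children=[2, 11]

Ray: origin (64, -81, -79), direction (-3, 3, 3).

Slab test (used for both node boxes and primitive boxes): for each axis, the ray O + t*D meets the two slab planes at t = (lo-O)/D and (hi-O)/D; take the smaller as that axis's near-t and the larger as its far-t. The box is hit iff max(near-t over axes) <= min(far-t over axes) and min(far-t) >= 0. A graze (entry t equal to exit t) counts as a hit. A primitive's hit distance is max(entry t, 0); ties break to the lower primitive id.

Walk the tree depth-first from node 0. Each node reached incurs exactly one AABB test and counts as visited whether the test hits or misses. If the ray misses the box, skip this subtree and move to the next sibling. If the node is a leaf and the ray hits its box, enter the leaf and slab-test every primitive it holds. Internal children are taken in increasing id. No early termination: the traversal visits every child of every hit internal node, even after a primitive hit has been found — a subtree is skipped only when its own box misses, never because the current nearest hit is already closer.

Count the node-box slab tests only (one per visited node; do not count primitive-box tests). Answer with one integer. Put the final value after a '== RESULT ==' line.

Traverse from the root:
N0 x:[15,82/3] y:[61/3,94/3] z:[62/3,98/3] -> hit [62/3,82/3], descend [5, 7]
  N5 x:[61/3,82/3] y:[61/3,94/3] z:[21,32] -> hit [21,82/3], descend [3, 9]
    N3 x:[64/3,82/3] y:[61/3,25] z:[68/3,85/3] -> hit [68/3,25], descend [8, 12]
      N8 x:[64/3,25] y:[61/3,25] z:[68/3,83/3] -> hit [68/3,25] leaf, test {P4(miss), P11(miss)}
      N12 x:[80/3,82/3] y:[67/3,70/3] z:[71/3,85/3] -> miss, prune
    N9 x:[61/3,26] y:[26,94/3] z:[21,32] -> hit [26,26], descend [4, 13]
      N4 x:[62/3,24] y:[26,91/3] z:[21,70/3] -> miss, prune
      N13 x:[61/3,26] y:[26,94/3] z:[26,32] -> hit [26,26] leaf, test {P8(miss), P12@t=26, P15(miss)}
  N7 x:[15,65/3] y:[21,31] z:[62/3,98/3] -> hit [21,65/3], descend [6, 14]
    N6 x:[15,65/3] y:[21,30] z:[71/3,98/3] -> miss, prune
    N14 x:[47/3,59/3] y:[24,31] z:[62/3,76/3] -> miss, prune

order=[0, 5, 3, 8, 12, 9, 4, 13, 7, 6, 14]  |boxes|=11  |leaves|=2  hit=P12

== RESULT ==
11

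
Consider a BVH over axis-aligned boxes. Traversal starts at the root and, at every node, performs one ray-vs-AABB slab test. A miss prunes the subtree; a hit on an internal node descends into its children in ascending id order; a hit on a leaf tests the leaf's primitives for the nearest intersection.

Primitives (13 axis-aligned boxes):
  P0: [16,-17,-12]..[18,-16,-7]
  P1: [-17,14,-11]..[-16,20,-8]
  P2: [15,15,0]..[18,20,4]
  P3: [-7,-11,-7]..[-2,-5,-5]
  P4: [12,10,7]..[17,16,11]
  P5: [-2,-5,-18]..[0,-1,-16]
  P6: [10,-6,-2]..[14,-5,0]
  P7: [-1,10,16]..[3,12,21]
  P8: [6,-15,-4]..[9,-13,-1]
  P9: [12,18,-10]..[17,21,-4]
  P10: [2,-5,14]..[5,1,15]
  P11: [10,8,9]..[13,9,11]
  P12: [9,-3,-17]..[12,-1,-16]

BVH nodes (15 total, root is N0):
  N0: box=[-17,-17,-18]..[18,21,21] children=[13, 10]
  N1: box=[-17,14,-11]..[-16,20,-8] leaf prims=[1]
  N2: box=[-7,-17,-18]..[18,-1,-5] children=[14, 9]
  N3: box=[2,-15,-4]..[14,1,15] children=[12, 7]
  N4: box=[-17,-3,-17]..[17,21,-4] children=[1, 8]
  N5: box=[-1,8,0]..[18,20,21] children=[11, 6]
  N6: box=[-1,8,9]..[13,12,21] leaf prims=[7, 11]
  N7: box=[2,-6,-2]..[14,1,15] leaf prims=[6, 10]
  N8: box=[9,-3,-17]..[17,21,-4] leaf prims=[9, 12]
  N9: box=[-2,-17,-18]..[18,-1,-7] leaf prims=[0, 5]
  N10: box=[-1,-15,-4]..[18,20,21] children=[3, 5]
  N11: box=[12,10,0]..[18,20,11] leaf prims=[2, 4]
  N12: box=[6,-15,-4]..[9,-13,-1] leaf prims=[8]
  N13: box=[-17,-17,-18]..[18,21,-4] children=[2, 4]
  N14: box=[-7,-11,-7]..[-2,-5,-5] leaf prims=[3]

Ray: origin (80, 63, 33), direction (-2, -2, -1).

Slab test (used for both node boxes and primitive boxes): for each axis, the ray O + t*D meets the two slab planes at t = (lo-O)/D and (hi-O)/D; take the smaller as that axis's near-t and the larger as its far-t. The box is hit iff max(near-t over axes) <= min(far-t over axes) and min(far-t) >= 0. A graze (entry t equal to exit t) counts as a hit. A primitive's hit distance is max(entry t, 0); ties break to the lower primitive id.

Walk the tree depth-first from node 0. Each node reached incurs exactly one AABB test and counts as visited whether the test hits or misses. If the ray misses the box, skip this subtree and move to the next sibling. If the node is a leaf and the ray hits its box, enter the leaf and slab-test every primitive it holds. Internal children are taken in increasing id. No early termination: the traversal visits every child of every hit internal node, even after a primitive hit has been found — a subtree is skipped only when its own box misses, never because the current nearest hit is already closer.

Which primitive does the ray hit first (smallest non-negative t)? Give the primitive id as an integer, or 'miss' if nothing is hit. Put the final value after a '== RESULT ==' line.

Traverse from the root:
N0 x:[31,97/2] y:[21,40] z:[12,51] -> hit [31,40], descend [10, 13]
  N10 x:[31,81/2] y:[43/2,39] z:[12,37] -> hit [31,37], descend [3, 5]
    N3 x:[33,39] y:[31,39] z:[18,37] -> hit [33,37], descend [7, 12]
      N7 x:[33,39] y:[31,69/2] z:[18,35] -> hit [33,69/2] leaf, test {P6@t=34, P10(miss)}
      N12 x:[71/2,37] y:[38,39] z:[34,37] -> miss, prune
    N5 x:[31,81/2] y:[43/2,55/2] z:[12,33] -> miss, prune
  N13 x:[31,97/2] y:[21,40] z:[37,51] -> hit [37,40], descend [2, 4]
    N2 x:[31,87/2] y:[32,40] z:[38,51] -> hit [38,40], descend [9, 14]
      N9 x:[31,41] y:[32,40] z:[40,51] -> hit [40,40] leaf, test {P0(miss), P5(miss)}
      N14 x:[41,87/2] y:[34,37] z:[38,40] -> miss, prune
    N4 x:[63/2,97/2] y:[21,33] z:[37,50] -> miss, prune

Visited [0, 10, 3, 7, 12, 5, 13, 2, 9, 14, 4]. Tests: 11 box, 2 leaf. Nearest: P6.

== RESULT ==
6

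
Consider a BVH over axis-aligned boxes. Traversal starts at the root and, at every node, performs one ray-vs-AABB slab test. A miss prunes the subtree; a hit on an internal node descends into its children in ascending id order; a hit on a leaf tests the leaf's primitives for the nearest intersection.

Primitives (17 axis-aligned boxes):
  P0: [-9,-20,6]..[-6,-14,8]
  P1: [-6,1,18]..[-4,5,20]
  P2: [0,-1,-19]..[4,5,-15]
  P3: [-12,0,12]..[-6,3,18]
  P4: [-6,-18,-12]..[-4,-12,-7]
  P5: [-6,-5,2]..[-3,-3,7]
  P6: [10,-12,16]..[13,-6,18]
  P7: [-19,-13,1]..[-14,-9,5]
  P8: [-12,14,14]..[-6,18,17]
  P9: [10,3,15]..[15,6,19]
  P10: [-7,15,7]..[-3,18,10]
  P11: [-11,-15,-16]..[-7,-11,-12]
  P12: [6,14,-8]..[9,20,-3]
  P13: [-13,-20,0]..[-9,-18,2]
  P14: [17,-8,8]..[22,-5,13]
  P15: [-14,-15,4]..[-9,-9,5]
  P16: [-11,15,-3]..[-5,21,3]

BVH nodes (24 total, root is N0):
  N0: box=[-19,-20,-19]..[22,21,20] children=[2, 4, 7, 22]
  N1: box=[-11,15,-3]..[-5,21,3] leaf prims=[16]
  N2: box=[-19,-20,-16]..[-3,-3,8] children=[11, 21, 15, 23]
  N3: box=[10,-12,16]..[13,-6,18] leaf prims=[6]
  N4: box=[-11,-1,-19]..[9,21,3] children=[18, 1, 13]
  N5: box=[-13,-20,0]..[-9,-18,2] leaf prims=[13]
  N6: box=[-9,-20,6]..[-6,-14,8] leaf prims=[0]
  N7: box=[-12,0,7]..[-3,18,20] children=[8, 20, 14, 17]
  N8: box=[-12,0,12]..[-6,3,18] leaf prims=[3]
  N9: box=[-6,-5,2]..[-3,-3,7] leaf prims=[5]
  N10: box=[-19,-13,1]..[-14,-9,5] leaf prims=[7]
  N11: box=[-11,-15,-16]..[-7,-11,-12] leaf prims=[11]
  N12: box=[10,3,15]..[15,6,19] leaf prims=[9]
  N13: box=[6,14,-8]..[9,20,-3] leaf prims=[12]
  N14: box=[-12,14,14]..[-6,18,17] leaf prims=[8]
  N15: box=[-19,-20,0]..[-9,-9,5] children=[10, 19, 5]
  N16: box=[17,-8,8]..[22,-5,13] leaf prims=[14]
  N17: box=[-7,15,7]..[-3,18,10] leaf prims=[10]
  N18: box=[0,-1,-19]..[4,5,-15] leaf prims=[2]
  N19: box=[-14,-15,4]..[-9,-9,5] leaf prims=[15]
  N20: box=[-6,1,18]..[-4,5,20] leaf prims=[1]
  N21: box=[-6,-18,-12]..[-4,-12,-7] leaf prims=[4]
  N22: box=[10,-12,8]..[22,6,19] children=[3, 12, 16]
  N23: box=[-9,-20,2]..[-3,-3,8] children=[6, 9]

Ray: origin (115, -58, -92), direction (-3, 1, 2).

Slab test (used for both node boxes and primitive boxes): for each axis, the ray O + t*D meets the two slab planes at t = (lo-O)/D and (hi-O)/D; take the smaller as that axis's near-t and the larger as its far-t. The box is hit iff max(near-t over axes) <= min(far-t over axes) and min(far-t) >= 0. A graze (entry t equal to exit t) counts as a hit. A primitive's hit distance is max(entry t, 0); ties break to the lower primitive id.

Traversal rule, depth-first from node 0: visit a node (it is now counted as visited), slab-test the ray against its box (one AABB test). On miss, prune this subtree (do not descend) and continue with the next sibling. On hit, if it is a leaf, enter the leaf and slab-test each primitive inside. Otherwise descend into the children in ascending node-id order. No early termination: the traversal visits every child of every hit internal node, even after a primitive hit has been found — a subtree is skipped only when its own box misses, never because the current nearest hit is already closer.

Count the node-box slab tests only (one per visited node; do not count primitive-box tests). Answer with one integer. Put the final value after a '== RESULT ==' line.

Trace the traversal:
N0 x:[31,134/3] y:[38,79] z:[73/2,56] -> hit [38,134/3], descend [2, 4, 7, 22]
  N2 x:[118/3,134/3] y:[38,55] z:[38,50] -> hit [118/3,134/3], descend [11, 15, 21, 23]
    N11 x:[122/3,42] y:[43,47] z:[38,40] -> miss, prune
    N15 x:[124/3,134/3] y:[38,49] z:[46,97/2] -> miss, prune
    N21 x:[119/3,121/3] y:[40,46] z:[40,85/2] -> hit [40,121/3] leaf, test {P4@t=40}
    N23 x:[118/3,124/3] y:[38,55] z:[47,50] -> miss, prune
  N4 x:[106/3,42] y:[57,79] z:[73/2,95/2] -> miss, prune
  N7 x:[118/3,127/3] y:[58,76] z:[99/2,56] -> miss, prune
  N22 x:[31,35] y:[46,64] z:[50,111/2] -> miss, prune

Summary -> nodes [0, 2, 11, 15, 21, 23, 4, 7, 22]; box-tests=9; leaf-entries=1; first=P4

== RESULT ==
9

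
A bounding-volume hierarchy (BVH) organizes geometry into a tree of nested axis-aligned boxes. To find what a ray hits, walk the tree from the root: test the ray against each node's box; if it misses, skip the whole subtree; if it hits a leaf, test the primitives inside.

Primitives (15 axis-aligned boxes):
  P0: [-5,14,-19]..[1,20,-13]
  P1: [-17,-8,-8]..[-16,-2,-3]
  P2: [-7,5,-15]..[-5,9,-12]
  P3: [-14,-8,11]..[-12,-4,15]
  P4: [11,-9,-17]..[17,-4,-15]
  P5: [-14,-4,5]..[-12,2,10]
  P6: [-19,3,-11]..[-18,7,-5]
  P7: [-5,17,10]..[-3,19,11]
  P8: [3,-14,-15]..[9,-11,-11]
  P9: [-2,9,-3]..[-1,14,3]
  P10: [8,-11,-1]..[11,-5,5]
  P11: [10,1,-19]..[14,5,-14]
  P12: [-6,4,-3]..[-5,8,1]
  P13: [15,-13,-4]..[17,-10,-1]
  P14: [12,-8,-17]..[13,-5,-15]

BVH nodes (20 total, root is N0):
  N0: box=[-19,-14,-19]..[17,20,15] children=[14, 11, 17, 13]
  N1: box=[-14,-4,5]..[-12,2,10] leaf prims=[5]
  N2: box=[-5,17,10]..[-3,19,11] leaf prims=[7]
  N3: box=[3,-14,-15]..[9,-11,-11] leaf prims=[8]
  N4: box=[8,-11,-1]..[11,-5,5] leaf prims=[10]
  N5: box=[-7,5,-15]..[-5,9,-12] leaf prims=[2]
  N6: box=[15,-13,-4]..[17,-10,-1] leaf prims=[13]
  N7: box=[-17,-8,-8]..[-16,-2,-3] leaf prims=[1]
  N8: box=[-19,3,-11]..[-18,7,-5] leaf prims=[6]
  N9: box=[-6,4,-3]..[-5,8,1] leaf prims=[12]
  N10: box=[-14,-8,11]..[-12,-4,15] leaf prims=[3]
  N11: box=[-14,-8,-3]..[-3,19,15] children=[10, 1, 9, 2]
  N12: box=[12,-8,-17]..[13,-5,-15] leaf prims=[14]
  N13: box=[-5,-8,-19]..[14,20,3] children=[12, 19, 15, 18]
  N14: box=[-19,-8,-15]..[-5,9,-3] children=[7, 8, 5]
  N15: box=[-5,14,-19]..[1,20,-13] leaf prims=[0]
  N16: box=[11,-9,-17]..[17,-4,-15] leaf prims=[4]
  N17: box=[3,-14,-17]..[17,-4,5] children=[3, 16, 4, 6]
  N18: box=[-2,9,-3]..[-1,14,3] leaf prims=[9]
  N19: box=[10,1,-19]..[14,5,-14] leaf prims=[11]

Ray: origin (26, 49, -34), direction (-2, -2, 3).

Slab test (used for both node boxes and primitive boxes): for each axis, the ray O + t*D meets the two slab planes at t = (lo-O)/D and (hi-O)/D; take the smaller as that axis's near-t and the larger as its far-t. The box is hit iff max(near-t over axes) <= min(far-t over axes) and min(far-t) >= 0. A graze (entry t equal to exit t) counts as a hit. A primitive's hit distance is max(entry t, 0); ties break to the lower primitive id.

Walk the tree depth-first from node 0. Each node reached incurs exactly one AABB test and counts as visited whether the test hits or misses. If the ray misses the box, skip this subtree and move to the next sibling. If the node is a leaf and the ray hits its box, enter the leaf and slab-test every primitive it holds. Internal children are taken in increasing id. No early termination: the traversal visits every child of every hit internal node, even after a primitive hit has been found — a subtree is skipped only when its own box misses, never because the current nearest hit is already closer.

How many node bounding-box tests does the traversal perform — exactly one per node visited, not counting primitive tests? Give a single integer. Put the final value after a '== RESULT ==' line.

Walk:
N0 x:[9/2,45/2] y:[29/2,63/2] z:[5,49/3] -> hit [29/2,49/3], descend [11, 13, 14, 17]
  N11 x:[29/2,20] y:[15,57/2] z:[31/3,49/3] -> hit [15,49/3], descend [1, 2, 9, 10]
    N1 x:[19,20] y:[47/2,53/2] z:[13,44/3] -> miss, prune
    N2 x:[29/2,31/2] y:[15,16] z:[44/3,15] -> hit [15,15] leaf, test {P7@t=15}
    N9 x:[31/2,16] y:[41/2,45/2] z:[31/3,35/3] -> miss, prune
    N10 x:[19,20] y:[53/2,57/2] z:[15,49/3] -> miss, prune
  N13 x:[6,31/2] y:[29/2,57/2] z:[5,37/3] -> miss, prune
  N14 x:[31/2,45/2] y:[20,57/2] z:[19/3,31/3] -> miss, prune
  N17 x:[9/2,23/2] y:[53/2,63/2] z:[17/3,13] -> miss, prune

Summary -> nodes [0, 11, 1, 2, 9, 10, 13, 14, 17]; box-tests=9; leaf-entries=1; first=P7

== RESULT ==
9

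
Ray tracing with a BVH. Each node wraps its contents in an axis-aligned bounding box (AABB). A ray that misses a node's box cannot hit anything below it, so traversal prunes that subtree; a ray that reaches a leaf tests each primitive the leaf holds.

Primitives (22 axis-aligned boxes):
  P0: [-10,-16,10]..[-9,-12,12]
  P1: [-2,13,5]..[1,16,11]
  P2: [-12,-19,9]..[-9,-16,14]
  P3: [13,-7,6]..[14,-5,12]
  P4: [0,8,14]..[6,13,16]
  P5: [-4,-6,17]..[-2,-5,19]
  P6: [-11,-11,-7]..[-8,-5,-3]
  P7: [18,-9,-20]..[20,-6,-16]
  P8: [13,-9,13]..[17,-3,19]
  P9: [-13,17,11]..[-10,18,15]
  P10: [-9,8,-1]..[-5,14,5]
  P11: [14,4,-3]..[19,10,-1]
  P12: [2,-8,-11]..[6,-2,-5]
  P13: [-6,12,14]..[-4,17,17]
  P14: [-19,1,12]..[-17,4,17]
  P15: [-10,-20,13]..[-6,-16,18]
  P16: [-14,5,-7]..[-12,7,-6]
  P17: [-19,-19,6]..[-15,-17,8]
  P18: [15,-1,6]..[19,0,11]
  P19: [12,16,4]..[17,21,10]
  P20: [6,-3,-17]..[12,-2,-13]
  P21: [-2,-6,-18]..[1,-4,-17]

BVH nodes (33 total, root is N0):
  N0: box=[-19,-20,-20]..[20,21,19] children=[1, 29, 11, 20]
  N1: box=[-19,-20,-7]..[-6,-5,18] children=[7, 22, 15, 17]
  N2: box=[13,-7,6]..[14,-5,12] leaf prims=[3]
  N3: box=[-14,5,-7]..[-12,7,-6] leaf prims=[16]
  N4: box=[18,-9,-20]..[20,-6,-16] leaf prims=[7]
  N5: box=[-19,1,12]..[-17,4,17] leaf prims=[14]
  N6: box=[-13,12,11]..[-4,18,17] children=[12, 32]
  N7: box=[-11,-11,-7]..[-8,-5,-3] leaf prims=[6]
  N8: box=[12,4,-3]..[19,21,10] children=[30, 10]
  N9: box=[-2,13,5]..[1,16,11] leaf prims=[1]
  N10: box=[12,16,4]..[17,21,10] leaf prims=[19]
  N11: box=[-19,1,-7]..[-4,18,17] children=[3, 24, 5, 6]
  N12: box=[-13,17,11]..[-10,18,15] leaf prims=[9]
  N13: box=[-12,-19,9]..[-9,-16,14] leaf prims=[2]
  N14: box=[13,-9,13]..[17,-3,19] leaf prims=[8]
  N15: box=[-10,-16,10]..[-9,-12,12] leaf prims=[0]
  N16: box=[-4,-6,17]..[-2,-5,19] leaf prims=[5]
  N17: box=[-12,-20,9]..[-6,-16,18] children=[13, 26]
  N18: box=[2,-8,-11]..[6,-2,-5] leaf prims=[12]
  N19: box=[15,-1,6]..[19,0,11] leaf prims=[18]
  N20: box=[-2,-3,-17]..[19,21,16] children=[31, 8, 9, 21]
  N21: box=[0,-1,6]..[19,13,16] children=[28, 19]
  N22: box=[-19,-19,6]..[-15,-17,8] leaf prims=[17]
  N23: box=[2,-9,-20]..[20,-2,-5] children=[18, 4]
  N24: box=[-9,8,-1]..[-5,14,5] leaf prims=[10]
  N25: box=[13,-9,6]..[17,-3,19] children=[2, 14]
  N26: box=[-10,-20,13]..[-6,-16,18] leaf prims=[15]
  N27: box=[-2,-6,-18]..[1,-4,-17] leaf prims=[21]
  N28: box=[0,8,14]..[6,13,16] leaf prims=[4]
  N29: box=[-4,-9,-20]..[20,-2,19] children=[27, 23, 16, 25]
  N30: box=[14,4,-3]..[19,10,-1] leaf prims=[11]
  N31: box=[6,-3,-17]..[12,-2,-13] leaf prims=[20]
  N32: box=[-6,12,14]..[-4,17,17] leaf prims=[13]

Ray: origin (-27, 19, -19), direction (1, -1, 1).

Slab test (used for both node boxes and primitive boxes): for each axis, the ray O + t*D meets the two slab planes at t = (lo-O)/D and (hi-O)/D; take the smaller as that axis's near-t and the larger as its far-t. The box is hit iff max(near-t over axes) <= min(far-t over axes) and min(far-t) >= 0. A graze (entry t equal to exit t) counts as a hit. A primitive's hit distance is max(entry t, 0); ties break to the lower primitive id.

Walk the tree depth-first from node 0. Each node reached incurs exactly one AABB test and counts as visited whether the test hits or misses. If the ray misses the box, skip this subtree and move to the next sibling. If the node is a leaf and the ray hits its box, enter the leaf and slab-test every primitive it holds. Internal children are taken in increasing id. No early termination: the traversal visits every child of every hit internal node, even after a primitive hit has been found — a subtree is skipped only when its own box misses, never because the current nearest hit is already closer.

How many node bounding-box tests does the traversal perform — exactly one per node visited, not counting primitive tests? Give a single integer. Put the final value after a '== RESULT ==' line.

Trace the traversal:
N0 x:[8,47] y:[-2,39] z:[-1,38] -> hit [8,38], descend [1, 11, 20, 29]
  N1 x:[8,21] y:[24,39] z:[12,37] -> miss, prune
  N11 x:[8,23] y:[1,18] z:[12,36] -> hit [12,18], descend [3, 5, 6, 24]
    N3 x:[13,15] y:[12,14] z:[12,13] -> hit [13,13] leaf, test {P16@t=13}
    N5 x:[8,10] y:[15,18] z:[31,36] -> miss, prune
    N6 x:[14,23] y:[1,7] z:[30,36] -> miss, prune
    N24 x:[18,22] y:[5,11] z:[18,24] -> miss, prune
  N20 x:[25,46] y:[-2,22] z:[2,35] -> miss, prune
  N29 x:[23,47] y:[21,28] z:[-1,38] -> hit [23,28], descend [16, 23, 25, 27]
    N16 x:[23,25] y:[24,25] z:[36,38] -> miss, prune
    N23 x:[29,47] y:[21,28] z:[-1,14] -> miss, prune
    N25 x:[40,44] y:[22,28] z:[25,38] -> miss, prune
    N27 x:[25,28] y:[23,25] z:[1,2] -> miss, prune

Visited [0, 1, 11, 3, 5, 6, 24, 20, 29, 16, 23, 25, 27]. Tests: 13 box, 1 leaf. Nearest: P16.

== RESULT ==
13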